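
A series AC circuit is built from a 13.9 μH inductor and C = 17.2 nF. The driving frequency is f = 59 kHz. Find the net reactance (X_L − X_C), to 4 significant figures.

-151.7 Ω

ω = 2πf = 370700 rad/s
X_L = ωL = 5.153 Ω
X_C = 1/(ωC) = 156.8 Ω
X = 5.153 − 156.8 = -151.7 Ω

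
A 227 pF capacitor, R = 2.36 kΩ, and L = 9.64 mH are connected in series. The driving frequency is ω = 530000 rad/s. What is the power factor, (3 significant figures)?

0.593

X_L = ωL = 5110 Ω
X_C = 1/(ωC) = 8310 Ω
Net reactance X = X_L − X_C = -3200 Ω
Z = 2360 − j3200 Ω
|Z| = √(2360² + 3200²) = 3980 Ω
∠Z = arctan(-3200/2360) = -53.6°
cos φ = cos(-53.6°) = 0.593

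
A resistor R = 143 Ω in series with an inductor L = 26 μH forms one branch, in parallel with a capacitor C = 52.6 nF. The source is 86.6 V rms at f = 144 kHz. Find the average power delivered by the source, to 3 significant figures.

ω = 2πf = 904800 rad/s
X_L = ωL = 23.5 Ω
X_C = 1/(ωC) = 21.0 Ω
Branch 1 (R+jX_L): Z₁ = 143 + j23.5 Ω, |Z₁| = 145 Ω
Branch 2 (−jX_C): Z₂ = −j21.0 Ω
Parallel: Z = Z₁Z₂/(Z₁+Z₂), |Z| = 21.3 Ω, ∠Z = -81.7°
I = V/|Z| = 4.07 A
P = VI cos φ = 86.6 × 4.07 × cos(-81.7°) = 51.1 W

51.1 W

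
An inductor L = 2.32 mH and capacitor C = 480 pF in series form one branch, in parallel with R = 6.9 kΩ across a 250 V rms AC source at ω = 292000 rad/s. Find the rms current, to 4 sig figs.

53.03 mA

X_L = ωL = 677.4 Ω
X_C = 1/(ωC) = 7135 Ω
Branch 1: Z₁ = R = 6900 Ω
Branch 2 (series LC): Z₂ = j(X_L − X_C) = −j6457 Ω
Parallel: Z = Z₁Z₂/(Z₁+Z₂), |Z| = 4715 Ω, ∠Z = -46.90°
I = V/|Z| = 250/4715 = 53.03 mA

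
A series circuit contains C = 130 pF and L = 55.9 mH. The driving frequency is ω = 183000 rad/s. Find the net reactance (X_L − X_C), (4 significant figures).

-31800 Ω

X_L = ωL = 10230 Ω
X_C = 1/(ωC) = 42030 Ω
X = 10230 − 42030 = -31800 Ω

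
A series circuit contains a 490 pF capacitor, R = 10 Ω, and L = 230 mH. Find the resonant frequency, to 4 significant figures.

ω₀ = 1/√(LC) = 1/√(0.23 × 4.9e-10) = 94200 rad/s
f₀ = ω₀/(2π) = 14.99 kHz

14.99 kHz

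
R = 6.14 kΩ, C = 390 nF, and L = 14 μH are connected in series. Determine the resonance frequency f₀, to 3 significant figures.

68.1 kHz

ω₀ = 1/√(LC) = 1/√(1.4e-05 × 3.9e-07) = 428000 rad/s
f₀ = ω₀/(2π) = 68.1 kHz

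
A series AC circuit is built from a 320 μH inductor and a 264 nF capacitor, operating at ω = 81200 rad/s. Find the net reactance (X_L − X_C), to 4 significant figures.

X_L = ωL = 25.98 Ω
X_C = 1/(ωC) = 46.65 Ω
X = 25.98 − 46.65 = -20.66 Ω

-20.66 Ω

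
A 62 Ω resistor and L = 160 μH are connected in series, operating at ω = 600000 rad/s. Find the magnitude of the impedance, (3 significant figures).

X_L = ωL = 96.0 Ω
Z = 62.0 + j96.0 Ω
|Z| = √(62.0² + 96.0²) = 114 Ω

114 Ω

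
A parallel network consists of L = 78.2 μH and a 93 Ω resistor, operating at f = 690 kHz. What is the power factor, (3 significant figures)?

ω = 2πf = 4.335e+06 rad/s
X_L = ωL = 339 Ω
Parallel: admittances add. Y = 1/R + 1/(jωL)
Y = (0.0108 − j0.00295) S
|Y| = 0.0111 S → |Z| = 1/|Y| = 89.7 Ω, ∠Z = −∠Y = 15.3°
cos φ = cos(15.3°) = 0.964

0.964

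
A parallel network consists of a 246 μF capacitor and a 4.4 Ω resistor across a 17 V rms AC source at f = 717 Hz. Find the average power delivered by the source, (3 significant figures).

65.7 W

ω = 2πf = 4505 rad/s
X_C = 1/(ωC) = 0.902 Ω
Parallel: admittances add. Y = 1/R + jωC
Y = (0.227 + j1.11) S
|Y| = 1.13 S → |Z| = 1/|Y| = 0.884 Ω, ∠Z = −∠Y = -78.4°
I = V/|Z| = 19.2 A
P = VI cos φ = 17 × 19.2 × cos(-78.4°) = 65.7 W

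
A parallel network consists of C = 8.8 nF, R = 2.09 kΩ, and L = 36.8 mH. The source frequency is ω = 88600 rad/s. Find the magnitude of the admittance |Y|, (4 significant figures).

672.8 μS

X_L = ωL = 3260 Ω
X_C = 1/(ωC) = 1283 Ω
Parallel: admittances add. Y = 1/R + 1/(jωL) + jωC
Y = (0.0004785 + j0.0004730) S
|Y| = 0.0006728 S → |Z| = 1/|Y| = 1486 Ω, ∠Z = −∠Y = -44.67°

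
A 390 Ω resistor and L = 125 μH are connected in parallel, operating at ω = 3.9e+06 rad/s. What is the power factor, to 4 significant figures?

X_L = ωL = 487.5 Ω
Parallel: admittances add. Y = 1/R + 1/(jωL)
Y = (0.002564 − j0.002051) S
|Y| = 0.003284 S → |Z| = 1/|Y| = 304.5 Ω, ∠Z = −∠Y = 38.66°
cos φ = cos(38.66°) = 0.7809

0.7809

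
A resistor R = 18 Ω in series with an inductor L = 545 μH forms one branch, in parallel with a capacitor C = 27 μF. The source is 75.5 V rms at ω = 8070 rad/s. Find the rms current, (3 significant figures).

16.0 A

X_L = ωL = 4.40 Ω
X_C = 1/(ωC) = 4.59 Ω
Branch 1 (R+jX_L): Z₁ = 18.0 + j4.40 Ω, |Z₁| = 18.5 Ω
Branch 2 (−jX_C): Z₂ = −j4.59 Ω
Parallel: Z = Z₁Z₂/(Z₁+Z₂), |Z| = 4.72 Ω, ∠Z = -75.7°
I = V/|Z| = 75.5/4.72 = 16.0 A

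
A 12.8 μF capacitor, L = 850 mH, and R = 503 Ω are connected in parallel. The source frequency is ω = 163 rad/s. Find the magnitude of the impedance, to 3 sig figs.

X_L = ωL = 139 Ω
X_C = 1/(ωC) = 479 Ω
Parallel: admittances add. Y = 1/R + 1/(jωL) + jωC
Y = (0.00199 − j0.00513) S
|Y| = 0.00550 S → |Z| = 1/|Y| = 182 Ω, ∠Z = −∠Y = 68.8°

182 Ω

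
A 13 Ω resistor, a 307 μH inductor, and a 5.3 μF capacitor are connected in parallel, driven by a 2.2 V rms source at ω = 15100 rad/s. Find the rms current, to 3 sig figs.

X_L = ωL = 4.64 Ω
X_C = 1/(ωC) = 12.5 Ω
Parallel: admittances add. Y = 1/R + 1/(jωL) + jωC
Y = (0.0769 − j0.136) S
|Y| = 0.156 S → |Z| = 1/|Y| = 6.41 Ω, ∠Z = −∠Y = 60.5°
I = V/|Z| = 2.2/6.41 = 343 mA

343 mA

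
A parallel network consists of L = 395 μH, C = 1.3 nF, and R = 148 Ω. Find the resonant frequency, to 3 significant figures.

222 kHz

ω₀ = 1/√(LC) = 1/√(0.000395 × 1.3e-09) = 1.395e+06 rad/s
f₀ = ω₀/(2π) = 222 kHz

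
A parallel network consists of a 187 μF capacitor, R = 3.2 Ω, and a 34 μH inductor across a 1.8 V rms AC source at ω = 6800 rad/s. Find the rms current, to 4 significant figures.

X_L = ωL = 0.2312 Ω
X_C = 1/(ωC) = 0.7864 Ω
Parallel: admittances add. Y = 1/R + 1/(jωL) + jωC
Y = (0.3125 − j3.054) S
|Y| = 3.070 S → |Z| = 1/|Y| = 0.3258 Ω, ∠Z = −∠Y = 84.16°
I = V/|Z| = 1.8/0.3258 = 5.525 A

5.525 A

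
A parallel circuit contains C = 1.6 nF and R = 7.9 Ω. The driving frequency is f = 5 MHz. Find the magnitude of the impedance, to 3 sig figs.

ω = 2πf = 3.142e+07 rad/s
X_C = 1/(ωC) = 19.9 Ω
Parallel: admittances add. Y = 1/R + jωC
Y = (0.127 + j0.0503) S
|Y| = 0.136 S → |Z| = 1/|Y| = 7.34 Ω, ∠Z = −∠Y = -21.7°

7.34 Ω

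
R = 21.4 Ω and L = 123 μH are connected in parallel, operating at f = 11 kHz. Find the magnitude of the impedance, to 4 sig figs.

ω = 2πf = 69120 rad/s
X_L = ωL = 8.501 Ω
Parallel: admittances add. Y = 1/R + 1/(jωL)
Y = (0.04673 − j0.1176) S
|Y| = 0.1266 S → |Z| = 1/|Y| = 7.901 Ω, ∠Z = −∠Y = 68.33°

7.901 Ω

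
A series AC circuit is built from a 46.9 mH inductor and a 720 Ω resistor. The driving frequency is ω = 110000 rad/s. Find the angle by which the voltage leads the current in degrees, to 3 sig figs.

82.1°

X_L = ωL = 5160 Ω
Z = 720 + j5160 Ω
|Z| = √(720² + 5160²) = 5210 Ω
∠Z = arctan(5160/720) = 82.1°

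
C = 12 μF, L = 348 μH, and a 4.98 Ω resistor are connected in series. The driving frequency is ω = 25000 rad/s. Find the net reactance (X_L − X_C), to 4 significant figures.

5.367 Ω

X_L = ωL = 8.700 Ω
X_C = 1/(ωC) = 3.333 Ω
X = 8.700 − 3.333 = 5.367 Ω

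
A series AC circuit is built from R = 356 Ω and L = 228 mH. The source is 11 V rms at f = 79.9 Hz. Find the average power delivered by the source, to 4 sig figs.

ω = 2πf = 502.0 rad/s
X_L = ωL = 114.5 Ω
Z = 356.0 + j114.5 Ω
|Z| = √(356.0² + 114.5²) = 373.9 Ω
∠Z = arctan(114.5/356.0) = 17.82°
I = V/|Z| = 29.42 mA
P = VI cos φ = 11 × 0.02942 × cos(17.82°) = 308.0 mW

308.0 mW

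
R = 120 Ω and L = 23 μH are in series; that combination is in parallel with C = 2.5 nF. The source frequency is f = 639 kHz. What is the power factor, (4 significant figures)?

0.6568

ω = 2πf = 4.015e+06 rad/s
X_L = ωL = 92.34 Ω
X_C = 1/(ωC) = 99.63 Ω
Branch 1 (R+jX_L): Z₁ = 120.0 + j92.34 Ω, |Z₁| = 151.4 Ω
Branch 2 (−jX_C): Z₂ = −j99.63 Ω
Parallel: Z = Z₁Z₂/(Z₁+Z₂), |Z| = 125.5 Ω, ∠Z = -48.95°
cos φ = cos(-48.95°) = 0.6568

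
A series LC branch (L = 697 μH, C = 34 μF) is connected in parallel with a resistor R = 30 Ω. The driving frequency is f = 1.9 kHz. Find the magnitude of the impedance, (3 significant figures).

5.75 Ω

ω = 2πf = 11940 rad/s
X_L = ωL = 8.32 Ω
X_C = 1/(ωC) = 2.46 Ω
Branch 1: Z₁ = R = 30.0 Ω
Branch 2 (series LC): Z₂ = j(X_L − X_C) = j5.86 Ω
Parallel: Z = Z₁Z₂/(Z₁+Z₂), |Z| = 5.75 Ω, ∠Z = 79.0°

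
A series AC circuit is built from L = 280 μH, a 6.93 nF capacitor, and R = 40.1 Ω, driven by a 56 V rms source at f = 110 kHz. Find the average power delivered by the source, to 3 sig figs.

ω = 2πf = 691200 rad/s
X_L = ωL = 194 Ω
X_C = 1/(ωC) = 209 Ω
Net reactance X = X_L − X_C = -15.3 Ω
Z = 40.1 − j15.3 Ω
|Z| = √(40.1² + 15.3²) = 42.9 Ω
∠Z = arctan(-15.3/40.1) = -20.8°
I = V/|Z| = 1.31 A
P = VI cos φ = 56 × 1.31 × cos(-20.8°) = 68.3 W

68.3 W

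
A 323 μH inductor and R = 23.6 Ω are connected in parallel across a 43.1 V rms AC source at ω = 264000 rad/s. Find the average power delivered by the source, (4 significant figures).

X_L = ωL = 85.27 Ω
Parallel: admittances add. Y = 1/R + 1/(jωL)
Y = (0.04237 − j0.01173) S
|Y| = 0.04397 S → |Z| = 1/|Y| = 22.74 Ω, ∠Z = −∠Y = 15.47°
I = V/|Z| = 1.895 A
P = VI cos φ = 43.1 × 1.895 × cos(15.47°) = 78.71 W

78.71 W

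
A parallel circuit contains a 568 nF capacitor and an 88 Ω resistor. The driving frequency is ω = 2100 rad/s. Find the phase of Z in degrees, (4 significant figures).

-5.992°

X_C = 1/(ωC) = 838.4 Ω
Parallel: admittances add. Y = 1/R + jωC
Y = (0.01136 + j0.001193) S
|Y| = 0.01143 S → |Z| = 1/|Y| = 87.52 Ω, ∠Z = −∠Y = -5.992°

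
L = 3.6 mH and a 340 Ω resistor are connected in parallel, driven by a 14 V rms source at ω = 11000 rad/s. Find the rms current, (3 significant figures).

356 mA

X_L = ωL = 39.6 Ω
Parallel: admittances add. Y = 1/R + 1/(jωL)
Y = (0.00294 − j0.0253) S
|Y| = 0.0254 S → |Z| = 1/|Y| = 39.3 Ω, ∠Z = −∠Y = 83.4°
I = V/|Z| = 14/39.3 = 356 mA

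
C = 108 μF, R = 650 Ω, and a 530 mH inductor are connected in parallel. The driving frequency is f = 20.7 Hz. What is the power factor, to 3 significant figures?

ω = 2πf = 130.1 rad/s
X_L = ωL = 68.9 Ω
X_C = 1/(ωC) = 71.2 Ω
Parallel: admittances add. Y = 1/R + 1/(jωL) + jωC
Y = (0.00154 − j0.000460) S
|Y| = 0.00161 S → |Z| = 1/|Y| = 623 Ω, ∠Z = −∠Y = 16.7°
cos φ = cos(16.7°) = 0.958

0.958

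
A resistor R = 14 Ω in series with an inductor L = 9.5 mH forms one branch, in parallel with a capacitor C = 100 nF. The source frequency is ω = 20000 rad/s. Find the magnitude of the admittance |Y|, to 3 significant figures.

3.26 mS

X_L = ωL = 190 Ω
X_C = 1/(ωC) = 500 Ω
Branch 1 (R+jX_L): Z₁ = 14.0 + j190 Ω, |Z₁| = 191 Ω
Branch 2 (−jX_C): Z₂ = −j500 Ω
Parallel: Z = Z₁Z₂/(Z₁+Z₂), |Z| = 307 Ω, ∠Z = 83.2°
|Y| = 1/|Z| = 3.26 mS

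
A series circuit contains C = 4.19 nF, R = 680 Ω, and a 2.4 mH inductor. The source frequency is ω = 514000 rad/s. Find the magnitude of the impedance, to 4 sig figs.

X_L = ωL = 1234 Ω
X_C = 1/(ωC) = 464.3 Ω
Net reactance X = X_L − X_C = 769.3 Ω
Z = 680.0 + j769.3 Ω
|Z| = √(680.0² + 769.3²) = 1027 Ω

1027 Ω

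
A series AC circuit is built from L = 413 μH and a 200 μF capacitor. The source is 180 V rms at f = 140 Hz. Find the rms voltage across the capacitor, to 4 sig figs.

192.3 V

ω = 2πf = 879.6 rad/s
X_L = ωL = 0.3633 Ω
X_C = 1/(ωC) = 5.684 Ω
Net reactance X = X_L − X_C = -5.321 Ω
Z = − j5.321 Ω
|Z| = √(0² + 5.321²) = 5.321 Ω
I = V/|Z| = 33.83 A
V_C = I·|Z_C| = 33.83 × 5.684 = 192.3 V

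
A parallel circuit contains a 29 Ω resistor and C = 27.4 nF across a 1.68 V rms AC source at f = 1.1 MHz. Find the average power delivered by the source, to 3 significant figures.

ω = 2πf = 6.912e+06 rad/s
X_C = 1/(ωC) = 5.28 Ω
Parallel: admittances add. Y = 1/R + jωC
Y = (0.0345 + j0.189) S
|Y| = 0.192 S → |Z| = 1/|Y| = 5.20 Ω, ∠Z = −∠Y = -79.7°
I = V/|Z| = 323 mA
P = VI cos φ = 1.68 × 0.323 × cos(-79.7°) = 97.3 mW

97.3 mW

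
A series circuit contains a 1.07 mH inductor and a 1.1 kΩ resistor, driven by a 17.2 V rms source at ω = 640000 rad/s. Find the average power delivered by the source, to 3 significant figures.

194 mW

X_L = ωL = 685 Ω
Z = 1100 + j685 Ω
|Z| = √(1100² + 685²) = 1300 Ω
∠Z = arctan(685/1100) = 31.9°
I = V/|Z| = 13.3 mA
P = VI cos φ = 17.2 × 0.0133 × cos(31.9°) = 194 mW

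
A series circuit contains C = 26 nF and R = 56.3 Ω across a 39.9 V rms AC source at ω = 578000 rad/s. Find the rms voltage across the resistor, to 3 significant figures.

X_C = 1/(ωC) = 66.5 Ω
Z = 56.3 − j66.5 Ω
|Z| = √(56.3² + 66.5²) = 87.2 Ω
I = V/|Z| = 458 mA
V_R = I·|Z_R| = 0.458 × 56.3 = 25.8 V

25.8 V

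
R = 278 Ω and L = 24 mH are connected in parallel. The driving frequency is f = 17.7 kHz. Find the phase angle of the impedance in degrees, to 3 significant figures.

5.95°

ω = 2πf = 111200 rad/s
X_L = ωL = 2670 Ω
Parallel: admittances add. Y = 1/R + 1/(jωL)
Y = (0.00360 − j0.000375) S
|Y| = 0.00362 S → |Z| = 1/|Y| = 277 Ω, ∠Z = −∠Y = 5.95°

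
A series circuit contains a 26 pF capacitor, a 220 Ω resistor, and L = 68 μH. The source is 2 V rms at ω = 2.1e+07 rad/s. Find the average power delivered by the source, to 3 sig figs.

4.17 mW

X_L = ωL = 1430 Ω
X_C = 1/(ωC) = 1830 Ω
Net reactance X = X_L − X_C = -404 Ω
Z = 220 − j404 Ω
|Z| = √(220² + 404²) = 460 Ω
∠Z = arctan(-404/220) = -61.4°
I = V/|Z| = 4.35 mA
P = VI cos φ = 2 × 0.00435 × cos(-61.4°) = 4.17 mW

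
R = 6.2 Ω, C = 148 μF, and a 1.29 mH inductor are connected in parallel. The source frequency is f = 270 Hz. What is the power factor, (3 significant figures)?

0.617

ω = 2πf = 1696 rad/s
X_L = ωL = 2.19 Ω
X_C = 1/(ωC) = 3.98 Ω
Parallel: admittances add. Y = 1/R + 1/(jωL) + jωC
Y = (0.161 − j0.206) S
|Y| = 0.262 S → |Z| = 1/|Y| = 3.82 Ω, ∠Z = −∠Y = 51.9°
cos φ = cos(51.9°) = 0.617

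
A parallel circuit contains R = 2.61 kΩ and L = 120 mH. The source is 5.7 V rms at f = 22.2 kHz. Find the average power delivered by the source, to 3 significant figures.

ω = 2πf = 139500 rad/s
X_L = ωL = 16700 Ω
Parallel: admittances add. Y = 1/R + 1/(jωL)
Y = (0.000383 − j5.97e-05) S
|Y| = 0.000388 S → |Z| = 1/|Y| = 2580 Ω, ∠Z = −∠Y = 8.86°
I = V/|Z| = 2.21 mA
P = VI cos φ = 5.7 × 0.00221 × cos(8.86°) = 12.4 mW

12.4 mW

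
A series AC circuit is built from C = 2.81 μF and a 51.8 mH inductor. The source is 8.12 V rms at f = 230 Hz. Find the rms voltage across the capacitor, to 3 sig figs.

ω = 2πf = 1445 rad/s
X_L = ωL = 74.9 Ω
X_C = 1/(ωC) = 246 Ω
Net reactance X = X_L − X_C = -171 Ω
Z = − j171 Ω
|Z| = √(0² + 171²) = 171 Ω
I = V/|Z| = 47.4 mA
V_C = I·|Z_C| = 0.0474 × 246 = 11.7 V

11.7 V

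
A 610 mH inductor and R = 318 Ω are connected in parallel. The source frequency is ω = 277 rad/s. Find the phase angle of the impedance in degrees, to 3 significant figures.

X_L = ωL = 169 Ω
Parallel: admittances add. Y = 1/R + 1/(jωL)
Y = (0.00314 − j0.00592) S
|Y| = 0.00670 S → |Z| = 1/|Y| = 149 Ω, ∠Z = −∠Y = 62.0°

62.0°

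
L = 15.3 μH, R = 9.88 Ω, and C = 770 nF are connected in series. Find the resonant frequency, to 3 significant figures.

46.4 kHz

ω₀ = 1/√(LC) = 1/√(1.53e-05 × 7.7e-07) = 291300 rad/s
f₀ = ω₀/(2π) = 46.4 kHz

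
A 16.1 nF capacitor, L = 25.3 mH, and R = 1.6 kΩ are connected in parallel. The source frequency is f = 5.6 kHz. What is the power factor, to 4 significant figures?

ω = 2πf = 35190 rad/s
X_L = ωL = 890.2 Ω
X_C = 1/(ωC) = 1765 Ω
Parallel: admittances add. Y = 1/R + 1/(jωL) + jωC
Y = (0.0006250 − j0.0005568) S
|Y| = 0.0008371 S → |Z| = 1/|Y| = 1195 Ω, ∠Z = −∠Y = 41.70°
cos φ = cos(41.70°) = 0.7466

0.7466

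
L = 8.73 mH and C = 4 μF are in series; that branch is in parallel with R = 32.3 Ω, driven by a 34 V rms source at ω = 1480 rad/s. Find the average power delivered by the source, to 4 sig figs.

35.79 W

X_L = ωL = 12.92 Ω
X_C = 1/(ωC) = 168.9 Ω
Branch 1: Z₁ = R = 32.30 Ω
Branch 2 (series LC): Z₂ = j(X_L − X_C) = −j156.0 Ω
Parallel: Z = Z₁Z₂/(Z₁+Z₂), |Z| = 31.63 Ω, ∠Z = -11.70°
I = V/|Z| = 1.075 A
P = VI cos φ = 34 × 1.075 × cos(-11.70°) = 35.79 W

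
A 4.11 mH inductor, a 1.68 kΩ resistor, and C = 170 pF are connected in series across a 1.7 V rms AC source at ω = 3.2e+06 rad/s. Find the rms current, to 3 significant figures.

149 μA

X_L = ωL = 13200 Ω
X_C = 1/(ωC) = 1840 Ω
Net reactance X = X_L − X_C = 11300 Ω
Z = 1680 + j11300 Ω
|Z| = √(1680² + 11300²) = 11400 Ω
I = V/|Z| = 1.7/11400 = 149 μA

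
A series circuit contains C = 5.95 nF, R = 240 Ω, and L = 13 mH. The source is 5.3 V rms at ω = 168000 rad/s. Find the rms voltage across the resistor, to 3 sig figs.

1.05 V

X_L = ωL = 2180 Ω
X_C = 1/(ωC) = 1000 Ω
Net reactance X = X_L − X_C = 1180 Ω
Z = 240 + j1180 Ω
|Z| = √(240² + 1180²) = 1210 Ω
I = V/|Z| = 4.39 mA
V_R = I·|Z_R| = 0.00439 × 240 = 1.05 V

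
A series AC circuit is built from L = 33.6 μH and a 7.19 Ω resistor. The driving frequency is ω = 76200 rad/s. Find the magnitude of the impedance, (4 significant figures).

7.632 Ω

X_L = ωL = 2.560 Ω
Z = 7.190 + j2.560 Ω
|Z| = √(7.190² + 2.560²) = 7.632 Ω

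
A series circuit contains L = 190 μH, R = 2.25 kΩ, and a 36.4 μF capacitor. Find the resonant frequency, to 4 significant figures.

ω₀ = 1/√(LC) = 1/√(0.00019 × 3.64e-05) = 12020 rad/s
f₀ = ω₀/(2π) = 1.914 kHz

1.914 kHz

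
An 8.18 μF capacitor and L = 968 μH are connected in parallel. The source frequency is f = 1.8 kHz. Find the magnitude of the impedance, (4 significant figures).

853.8 Ω

ω = 2πf = 11310 rad/s
X_L = ωL = 10.95 Ω
X_C = 1/(ωC) = 10.81 Ω
Parallel: admittances add. Y = 1/(jωL) + jωC
Y = (0 + j0.001171) S
|Y| = 0.001171 S → |Z| = 1/|Y| = 853.8 Ω, ∠Z = −∠Y = -90.00°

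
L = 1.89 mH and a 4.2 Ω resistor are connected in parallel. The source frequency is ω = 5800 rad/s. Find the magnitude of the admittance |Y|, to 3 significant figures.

255 mS

X_L = ωL = 11.0 Ω
Parallel: admittances add. Y = 1/R + 1/(jωL)
Y = (0.238 − j0.0912) S
|Y| = 0.255 S → |Z| = 1/|Y| = 3.92 Ω, ∠Z = −∠Y = 21.0°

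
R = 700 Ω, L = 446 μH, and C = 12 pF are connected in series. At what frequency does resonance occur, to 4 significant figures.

ω₀ = 1/√(LC) = 1/√(0.000446 × 1.2e-11) = 1.367e+07 rad/s
f₀ = ω₀/(2π) = 2.176 MHz

2.176 MHz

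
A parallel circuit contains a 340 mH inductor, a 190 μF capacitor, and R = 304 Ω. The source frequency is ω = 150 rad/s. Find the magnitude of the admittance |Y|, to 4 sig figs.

X_L = ωL = 51.00 Ω
X_C = 1/(ωC) = 35.09 Ω
Parallel: admittances add. Y = 1/R + 1/(jωL) + jωC
Y = (0.003289 + j0.008892) S
|Y| = 0.009481 S → |Z| = 1/|Y| = 105.5 Ω, ∠Z = −∠Y = -69.70°

9.481 mS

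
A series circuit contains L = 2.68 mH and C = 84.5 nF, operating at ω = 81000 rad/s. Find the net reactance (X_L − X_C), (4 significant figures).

X_L = ωL = 217.1 Ω
X_C = 1/(ωC) = 146.1 Ω
X = 217.1 − 146.1 = 70.98 Ω

70.98 Ω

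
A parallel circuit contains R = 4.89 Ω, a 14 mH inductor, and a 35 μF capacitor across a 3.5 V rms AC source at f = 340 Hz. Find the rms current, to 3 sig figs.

730 mA

ω = 2πf = 2136 rad/s
X_L = ωL = 29.9 Ω
X_C = 1/(ωC) = 13.4 Ω
Parallel: admittances add. Y = 1/R + 1/(jωL) + jωC
Y = (0.204 + j0.0413) S
|Y| = 0.209 S → |Z| = 1/|Y| = 4.79 Ω, ∠Z = −∠Y = -11.4°
I = V/|Z| = 3.5/4.79 = 730 mA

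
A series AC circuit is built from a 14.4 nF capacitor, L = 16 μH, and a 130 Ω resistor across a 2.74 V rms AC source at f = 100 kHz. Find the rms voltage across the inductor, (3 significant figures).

ω = 2πf = 628300 rad/s
X_L = ωL = 10.1 Ω
X_C = 1/(ωC) = 111 Ω
Net reactance X = X_L − X_C = -100 Ω
Z = 130 − j100 Ω
|Z| = √(130² + 100²) = 164 Ω
I = V/|Z| = 16.7 mA
V_L = I·|Z_L| = 0.0167 × 10.1 = 0.168 V

0.168 V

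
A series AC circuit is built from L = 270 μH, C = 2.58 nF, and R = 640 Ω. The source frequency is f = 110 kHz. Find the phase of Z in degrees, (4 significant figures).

-30.31°

ω = 2πf = 691200 rad/s
X_L = ωL = 186.6 Ω
X_C = 1/(ωC) = 560.8 Ω
Net reactance X = X_L − X_C = -374.2 Ω
Z = 640.0 − j374.2 Ω
|Z| = √(640.0² + 374.2²) = 741.4 Ω
∠Z = arctan(-374.2/640.0) = -30.31°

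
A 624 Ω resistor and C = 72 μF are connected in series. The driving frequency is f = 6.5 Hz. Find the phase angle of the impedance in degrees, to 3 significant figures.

-28.6°

ω = 2πf = 40.84 rad/s
X_C = 1/(ωC) = 340 Ω
Z = 624 − j340 Ω
|Z| = √(624² + 340²) = 711 Ω
∠Z = arctan(-340/624) = -28.6°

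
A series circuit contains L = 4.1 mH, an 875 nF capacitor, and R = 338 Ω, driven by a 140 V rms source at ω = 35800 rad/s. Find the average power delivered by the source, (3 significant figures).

X_L = ωL = 147 Ω
X_C = 1/(ωC) = 31.9 Ω
Net reactance X = X_L − X_C = 115 Ω
Z = 338 + j115 Ω
|Z| = √(338² + 115²) = 357 Ω
∠Z = arctan(115/338) = 18.8°
I = V/|Z| = 392 mA
P = VI cos φ = 140 × 0.392 × cos(18.8°) = 52.0 W

52.0 W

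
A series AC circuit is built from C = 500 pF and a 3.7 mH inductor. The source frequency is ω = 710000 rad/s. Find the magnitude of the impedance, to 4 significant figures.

X_L = ωL = 2627 Ω
X_C = 1/(ωC) = 2817 Ω
Net reactance X = X_L − X_C = -189.9 Ω
Z = − j189.9 Ω
|Z| = √(0² + 189.9²) = 189.9 Ω

189.9 Ω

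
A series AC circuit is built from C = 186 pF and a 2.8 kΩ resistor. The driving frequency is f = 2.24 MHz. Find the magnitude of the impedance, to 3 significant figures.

2830 Ω

ω = 2πf = 1.407e+07 rad/s
X_C = 1/(ωC) = 382 Ω
Z = 2800 − j382 Ω
|Z| = √(2800² + 382²) = 2830 Ω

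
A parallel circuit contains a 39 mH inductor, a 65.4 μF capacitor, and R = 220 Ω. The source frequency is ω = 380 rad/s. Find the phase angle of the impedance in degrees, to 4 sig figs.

X_L = ωL = 14.82 Ω
X_C = 1/(ωC) = 40.24 Ω
Parallel: admittances add. Y = 1/R + 1/(jωL) + jωC
Y = (0.004545 − j0.04262) S
|Y| = 0.04287 S → |Z| = 1/|Y| = 23.33 Ω, ∠Z = −∠Y = 83.91°

83.91°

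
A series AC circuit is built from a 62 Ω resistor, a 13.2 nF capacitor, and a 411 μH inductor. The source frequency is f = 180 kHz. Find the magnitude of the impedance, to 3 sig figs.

403 Ω

ω = 2πf = 1.131e+06 rad/s
X_L = ωL = 465 Ω
X_C = 1/(ωC) = 67.0 Ω
Net reactance X = X_L − X_C = 398 Ω
Z = 62.0 + j398 Ω
|Z| = √(62.0² + 398²) = 403 Ω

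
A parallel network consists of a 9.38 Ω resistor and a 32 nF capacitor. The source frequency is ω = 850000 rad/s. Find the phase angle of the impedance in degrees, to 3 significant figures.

-14.3°

X_C = 1/(ωC) = 36.8 Ω
Parallel: admittances add. Y = 1/R + jωC
Y = (0.107 + j0.0272) S
|Y| = 0.110 S → |Z| = 1/|Y| = 9.09 Ω, ∠Z = −∠Y = -14.3°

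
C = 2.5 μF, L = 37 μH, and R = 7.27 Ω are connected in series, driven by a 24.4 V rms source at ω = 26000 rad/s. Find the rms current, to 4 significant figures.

X_L = ωL = 0.9620 Ω
X_C = 1/(ωC) = 15.38 Ω
Net reactance X = X_L − X_C = -14.42 Ω
Z = 7.270 − j14.42 Ω
|Z| = √(7.270² + 14.42²) = 16.15 Ω
I = V/|Z| = 24.4/16.15 = 1.511 A

1.511 A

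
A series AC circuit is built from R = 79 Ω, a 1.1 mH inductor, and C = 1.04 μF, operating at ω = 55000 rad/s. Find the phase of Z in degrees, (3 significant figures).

X_L = ωL = 60.5 Ω
X_C = 1/(ωC) = 17.5 Ω
Net reactance X = X_L − X_C = 43.0 Ω
Z = 79.0 + j43.0 Ω
|Z| = √(79.0² + 43.0²) = 90.0 Ω
∠Z = arctan(43.0/79.0) = 28.6°

28.6°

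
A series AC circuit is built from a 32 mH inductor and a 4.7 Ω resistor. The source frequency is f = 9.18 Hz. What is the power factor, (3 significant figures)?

0.931

ω = 2πf = 57.68 rad/s
X_L = ωL = 1.85 Ω
Z = 4.70 + j1.85 Ω
|Z| = √(4.70² + 1.85²) = 5.05 Ω
∠Z = arctan(1.85/4.70) = 21.4°
cos φ = cos(21.4°) = 0.931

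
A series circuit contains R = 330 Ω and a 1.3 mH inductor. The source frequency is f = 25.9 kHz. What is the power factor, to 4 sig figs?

0.8419

ω = 2πf = 162700 rad/s
X_L = ωL = 211.6 Ω
Z = 330.0 + j211.6 Ω
|Z| = √(330.0² + 211.6²) = 392.0 Ω
∠Z = arctan(211.6/330.0) = 32.66°
cos φ = cos(32.66°) = 0.8419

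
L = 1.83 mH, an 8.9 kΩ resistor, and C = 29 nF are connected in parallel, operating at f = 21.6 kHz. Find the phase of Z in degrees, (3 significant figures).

ω = 2πf = 135700 rad/s
X_L = ωL = 248 Ω
X_C = 1/(ωC) = 254 Ω
Parallel: admittances add. Y = 1/R + 1/(jωL) + jωC
Y = (0.000112 − j9.06e-05) S
|Y| = 0.000144 S → |Z| = 1/|Y| = 6930 Ω, ∠Z = −∠Y = 38.9°

38.9°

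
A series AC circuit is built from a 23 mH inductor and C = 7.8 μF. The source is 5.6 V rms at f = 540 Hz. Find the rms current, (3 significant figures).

139 mA

ω = 2πf = 3393 rad/s
X_L = ωL = 78.0 Ω
X_C = 1/(ωC) = 37.8 Ω
Net reactance X = X_L − X_C = 40.3 Ω
Z = j40.3 Ω
|Z| = √(0² + 40.3²) = 40.3 Ω
I = V/|Z| = 5.6/40.3 = 139 mA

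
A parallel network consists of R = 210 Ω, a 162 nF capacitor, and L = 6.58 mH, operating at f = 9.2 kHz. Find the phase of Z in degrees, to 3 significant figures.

ω = 2πf = 57810 rad/s
X_L = ωL = 380 Ω
X_C = 1/(ωC) = 107 Ω
Parallel: admittances add. Y = 1/R + 1/(jωL) + jωC
Y = (0.00476 + j0.00674) S
|Y| = 0.00825 S → |Z| = 1/|Y| = 121 Ω, ∠Z = −∠Y = -54.7°

-54.7°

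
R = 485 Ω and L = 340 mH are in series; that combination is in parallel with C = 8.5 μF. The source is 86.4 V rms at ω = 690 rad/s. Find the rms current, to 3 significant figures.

X_L = ωL = 235 Ω
X_C = 1/(ωC) = 171 Ω
Branch 1 (R+jX_L): Z₁ = 485 + j235 Ω, |Z₁| = 539 Ω
Branch 2 (−jX_C): Z₂ = −j171 Ω
Parallel: Z = Z₁Z₂/(Z₁+Z₂), |Z| = 188 Ω, ∠Z = -71.7°
I = V/|Z| = 86.4/188 = 460 mA

460 mA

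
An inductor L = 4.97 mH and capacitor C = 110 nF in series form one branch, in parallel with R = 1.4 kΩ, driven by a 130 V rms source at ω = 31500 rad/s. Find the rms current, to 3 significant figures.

X_L = ωL = 157 Ω
X_C = 1/(ωC) = 289 Ω
Branch 1: Z₁ = R = 1400 Ω
Branch 2 (series LC): Z₂ = j(X_L − X_C) = −j132 Ω
Parallel: Z = Z₁Z₂/(Z₁+Z₂), |Z| = 131 Ω, ∠Z = -84.6°
I = V/|Z| = 130/131 = 989 mA

989 mA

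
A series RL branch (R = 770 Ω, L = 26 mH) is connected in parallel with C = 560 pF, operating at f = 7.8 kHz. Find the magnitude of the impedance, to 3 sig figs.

1540 Ω

ω = 2πf = 49010 rad/s
X_L = ωL = 1270 Ω
X_C = 1/(ωC) = 36400 Ω
Branch 1 (R+jX_L): Z₁ = 770 + j1270 Ω, |Z₁| = 1490 Ω
Branch 2 (−jX_C): Z₂ = −j36400 Ω
Parallel: Z = Z₁Z₂/(Z₁+Z₂), |Z| = 1540 Ω, ∠Z = 57.6°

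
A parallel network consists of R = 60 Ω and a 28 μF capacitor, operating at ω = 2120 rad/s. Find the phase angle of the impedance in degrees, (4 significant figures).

-74.32°

X_C = 1/(ωC) = 16.85 Ω
Parallel: admittances add. Y = 1/R + jωC
Y = (0.01667 + j0.05936) S
|Y| = 0.06166 S → |Z| = 1/|Y| = 16.22 Ω, ∠Z = −∠Y = -74.32°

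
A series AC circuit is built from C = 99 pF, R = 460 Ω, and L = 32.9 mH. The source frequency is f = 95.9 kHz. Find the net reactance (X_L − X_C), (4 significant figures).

ω = 2πf = 602600 rad/s
X_L = ωL = 19820 Ω
X_C = 1/(ωC) = 16760 Ω
X = 19820 − 16760 = 3061 Ω

3061 Ω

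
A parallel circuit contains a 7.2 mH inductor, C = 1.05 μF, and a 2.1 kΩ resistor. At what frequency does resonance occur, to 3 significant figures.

ω₀ = 1/√(LC) = 1/√(0.0072 × 1.05e-06) = 11500 rad/s
f₀ = ω₀/(2π) = 1.83 kHz

1.83 kHz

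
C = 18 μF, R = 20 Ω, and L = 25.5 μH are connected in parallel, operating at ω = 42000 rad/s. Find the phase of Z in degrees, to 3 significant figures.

X_L = ωL = 1.07 Ω
X_C = 1/(ωC) = 1.32 Ω
Parallel: admittances add. Y = 1/R + 1/(jωL) + jωC
Y = (0.0500 − j0.178) S
|Y| = 0.185 S → |Z| = 1/|Y| = 5.42 Ω, ∠Z = −∠Y = 74.3°

74.3°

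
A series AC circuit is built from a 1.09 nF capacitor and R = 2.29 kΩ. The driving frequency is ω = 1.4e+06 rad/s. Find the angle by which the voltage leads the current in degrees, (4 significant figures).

-15.97°

X_C = 1/(ωC) = 655.3 Ω
Z = 2290 − j655.3 Ω
|Z| = √(2290² + 655.3²) = 2382 Ω
∠Z = arctan(-655.3/2290) = -15.97°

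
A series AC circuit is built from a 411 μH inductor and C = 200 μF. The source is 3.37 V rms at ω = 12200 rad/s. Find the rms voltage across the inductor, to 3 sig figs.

3.67 V

X_L = ωL = 5.01 Ω
X_C = 1/(ωC) = 0.410 Ω
Net reactance X = X_L − X_C = 4.60 Ω
Z = j4.60 Ω
|Z| = √(0² + 4.60²) = 4.60 Ω
I = V/|Z| = 732 mA
V_L = I·|Z_L| = 0.732 × 5.01 = 3.67 V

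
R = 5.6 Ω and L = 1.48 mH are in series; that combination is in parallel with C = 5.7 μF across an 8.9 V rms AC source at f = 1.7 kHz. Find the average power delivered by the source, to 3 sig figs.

1.58 W

ω = 2πf = 10680 rad/s
X_L = ωL = 15.8 Ω
X_C = 1/(ωC) = 16.4 Ω
Branch 1 (R+jX_L): Z₁ = 5.60 + j15.8 Ω, |Z₁| = 16.8 Ω
Branch 2 (−jX_C): Z₂ = −j16.4 Ω
Parallel: Z = Z₁Z₂/(Z₁+Z₂), |Z| = 48.9 Ω, ∠Z = -13.2°
I = V/|Z| = 182 mA
P = VI cos φ = 8.9 × 0.182 × cos(-13.2°) = 1.58 W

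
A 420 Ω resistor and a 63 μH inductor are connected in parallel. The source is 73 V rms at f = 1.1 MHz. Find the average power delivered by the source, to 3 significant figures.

ω = 2πf = 6.912e+06 rad/s
X_L = ωL = 435 Ω
Parallel: admittances add. Y = 1/R + 1/(jωL)
Y = (0.00238 − j0.00230) S
|Y| = 0.00331 S → |Z| = 1/|Y| = 302 Ω, ∠Z = −∠Y = 44.0°
I = V/|Z| = 241 mA
P = VI cos φ = 73 × 0.241 × cos(44.0°) = 12.7 W

12.7 W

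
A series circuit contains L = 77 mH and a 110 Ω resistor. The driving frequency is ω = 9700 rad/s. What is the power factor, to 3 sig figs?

X_L = ωL = 747 Ω
Z = 110 + j747 Ω
|Z| = √(110² + 747²) = 755 Ω
∠Z = arctan(747/110) = 81.6°
cos φ = cos(81.6°) = 0.146

0.146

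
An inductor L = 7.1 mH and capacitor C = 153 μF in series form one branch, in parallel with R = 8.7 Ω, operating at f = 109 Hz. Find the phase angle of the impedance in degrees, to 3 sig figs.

-61.7°

ω = 2πf = 684.9 rad/s
X_L = ωL = 4.86 Ω
X_C = 1/(ωC) = 9.54 Ω
Branch 1: Z₁ = R = 8.70 Ω
Branch 2 (series LC): Z₂ = j(X_L − X_C) = −j4.68 Ω
Parallel: Z = Z₁Z₂/(Z₁+Z₂), |Z| = 4.12 Ω, ∠Z = -61.7°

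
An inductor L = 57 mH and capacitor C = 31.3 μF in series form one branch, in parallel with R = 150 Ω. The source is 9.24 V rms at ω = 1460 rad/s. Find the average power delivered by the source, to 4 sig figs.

X_L = ωL = 83.22 Ω
X_C = 1/(ωC) = 21.88 Ω
Branch 1: Z₁ = R = 150.0 Ω
Branch 2 (series LC): Z₂ = j(X_L − X_C) = j61.34 Ω
Parallel: Z = Z₁Z₂/(Z₁+Z₂), |Z| = 56.77 Ω, ∠Z = 67.76°
I = V/|Z| = 162.8 mA
P = VI cos φ = 9.24 × 0.1628 × cos(67.76°) = 569.2 mW

569.2 mW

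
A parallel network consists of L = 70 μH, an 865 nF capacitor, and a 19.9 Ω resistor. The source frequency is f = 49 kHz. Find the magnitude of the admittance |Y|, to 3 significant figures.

226 mS

ω = 2πf = 307900 rad/s
X_L = ωL = 21.6 Ω
X_C = 1/(ωC) = 3.75 Ω
Parallel: admittances add. Y = 1/R + 1/(jωL) + jωC
Y = (0.0503 + j0.220) S
|Y| = 0.226 S → |Z| = 1/|Y| = 4.43 Ω, ∠Z = −∠Y = -77.1°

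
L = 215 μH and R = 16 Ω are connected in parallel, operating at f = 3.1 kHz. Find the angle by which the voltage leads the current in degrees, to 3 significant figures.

ω = 2πf = 19480 rad/s
X_L = ωL = 4.19 Ω
Parallel: admittances add. Y = 1/R + 1/(jωL)
Y = (0.0625 − j0.239) S
|Y| = 0.247 S → |Z| = 1/|Y| = 4.05 Ω, ∠Z = −∠Y = 75.3°

75.3°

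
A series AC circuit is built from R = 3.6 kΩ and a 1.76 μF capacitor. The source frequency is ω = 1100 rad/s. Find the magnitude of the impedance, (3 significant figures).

3640 Ω

X_C = 1/(ωC) = 517 Ω
Z = 3600 − j517 Ω
|Z| = √(3600² + 517²) = 3640 Ω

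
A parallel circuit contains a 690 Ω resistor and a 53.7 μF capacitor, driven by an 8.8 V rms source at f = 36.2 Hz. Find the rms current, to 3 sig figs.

ω = 2πf = 227.5 rad/s
X_C = 1/(ωC) = 81.9 Ω
Parallel: admittances add. Y = 1/R + jωC
Y = (0.00145 + j0.0122) S
|Y| = 0.0123 S → |Z| = 1/|Y| = 81.3 Ω, ∠Z = −∠Y = -83.2°
I = V/|Z| = 8.8/81.3 = 108 mA

108 mA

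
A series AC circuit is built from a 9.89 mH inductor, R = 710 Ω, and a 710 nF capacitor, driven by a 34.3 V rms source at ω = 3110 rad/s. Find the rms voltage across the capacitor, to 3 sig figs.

X_L = ωL = 30.8 Ω
X_C = 1/(ωC) = 453 Ω
Net reactance X = X_L − X_C = -422 Ω
Z = 710 − j422 Ω
|Z| = √(710² + 422²) = 826 Ω
I = V/|Z| = 41.5 mA
V_C = I·|Z_C| = 0.0415 × 453 = 18.8 V

18.8 V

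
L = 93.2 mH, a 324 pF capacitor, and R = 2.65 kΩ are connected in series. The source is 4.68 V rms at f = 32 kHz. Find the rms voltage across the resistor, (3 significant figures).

2.88 V

ω = 2πf = 201100 rad/s
X_L = ωL = 18700 Ω
X_C = 1/(ωC) = 15400 Ω
Net reactance X = X_L − X_C = 3390 Ω
Z = 2650 + j3390 Ω
|Z| = √(2650² + 3390²) = 4300 Ω
I = V/|Z| = 1.09 mA
V_R = I·|Z_R| = 0.00109 × 2650 = 2.88 V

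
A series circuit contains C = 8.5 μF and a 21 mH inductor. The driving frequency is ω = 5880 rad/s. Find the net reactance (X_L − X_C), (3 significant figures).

103 Ω

X_L = ωL = 123 Ω
X_C = 1/(ωC) = 20.0 Ω
X = 123 − 20.0 = 103 Ω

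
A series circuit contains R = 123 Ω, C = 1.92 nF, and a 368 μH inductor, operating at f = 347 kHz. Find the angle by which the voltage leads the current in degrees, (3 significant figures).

ω = 2πf = 2.18e+06 rad/s
X_L = ωL = 802 Ω
X_C = 1/(ωC) = 239 Ω
Net reactance X = X_L − X_C = 563 Ω
Z = 123 + j563 Ω
|Z| = √(123² + 563²) = 577 Ω
∠Z = arctan(563/123) = 77.7°

77.7°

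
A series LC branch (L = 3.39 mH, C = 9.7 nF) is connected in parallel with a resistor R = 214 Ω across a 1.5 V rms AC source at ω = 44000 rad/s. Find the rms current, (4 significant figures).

X_L = ωL = 149.2 Ω
X_C = 1/(ωC) = 2343 Ω
Branch 1: Z₁ = R = 214.0 Ω
Branch 2 (series LC): Z₂ = j(X_L − X_C) = −j2194 Ω
Parallel: Z = Z₁Z₂/(Z₁+Z₂), |Z| = 213.0 Ω, ∠Z = -5.571°
I = V/|Z| = 1.5/213.0 = 7.043 mA

7.043 mA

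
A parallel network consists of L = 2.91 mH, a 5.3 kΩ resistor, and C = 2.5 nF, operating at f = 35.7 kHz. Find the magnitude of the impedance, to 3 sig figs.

1010 Ω

ω = 2πf = 224300 rad/s
X_L = ωL = 653 Ω
X_C = 1/(ωC) = 1780 Ω
Parallel: admittances add. Y = 1/R + 1/(jωL) + jωC
Y = (0.000189 − j0.000971) S
|Y| = 0.000989 S → |Z| = 1/|Y| = 1010 Ω, ∠Z = −∠Y = 79.0°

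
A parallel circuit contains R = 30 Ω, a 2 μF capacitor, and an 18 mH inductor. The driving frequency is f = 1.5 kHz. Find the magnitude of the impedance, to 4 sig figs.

27.96 Ω

ω = 2πf = 9425 rad/s
X_L = ωL = 169.6 Ω
X_C = 1/(ωC) = 53.05 Ω
Parallel: admittances add. Y = 1/R + 1/(jωL) + jωC
Y = (0.03333 + j0.01295) S
|Y| = 0.03576 S → |Z| = 1/|Y| = 27.96 Ω, ∠Z = −∠Y = -21.24°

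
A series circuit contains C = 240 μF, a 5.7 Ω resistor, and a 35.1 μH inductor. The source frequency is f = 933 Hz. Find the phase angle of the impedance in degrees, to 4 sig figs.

-5.063°

ω = 2πf = 5862 rad/s
X_L = ωL = 0.2058 Ω
X_C = 1/(ωC) = 0.7108 Ω
Net reactance X = X_L − X_C = -0.5050 Ω
Z = 5.700 − j0.5050 Ω
|Z| = √(5.700² + 0.5050²) = 5.722 Ω
∠Z = arctan(-0.5050/5.700) = -5.063°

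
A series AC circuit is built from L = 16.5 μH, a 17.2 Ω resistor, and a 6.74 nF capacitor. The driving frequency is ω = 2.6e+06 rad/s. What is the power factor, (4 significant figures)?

X_L = ωL = 42.90 Ω
X_C = 1/(ωC) = 57.06 Ω
Net reactance X = X_L − X_C = -14.16 Ω
Z = 17.20 − j14.16 Ω
|Z| = √(17.20² + 14.16²) = 22.28 Ω
∠Z = arctan(-14.16/17.20) = -39.47°
cos φ = cos(-39.47°) = 0.7719

0.7719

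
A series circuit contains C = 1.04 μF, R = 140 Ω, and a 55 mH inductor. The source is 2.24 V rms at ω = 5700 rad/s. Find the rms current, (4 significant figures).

11.12 mA

X_L = ωL = 313.5 Ω
X_C = 1/(ωC) = 168.7 Ω
Net reactance X = X_L − X_C = 144.8 Ω
Z = 140.0 + j144.8 Ω
|Z| = √(140.0² + 144.8²) = 201.4 Ω
I = V/|Z| = 2.24/201.4 = 11.12 mA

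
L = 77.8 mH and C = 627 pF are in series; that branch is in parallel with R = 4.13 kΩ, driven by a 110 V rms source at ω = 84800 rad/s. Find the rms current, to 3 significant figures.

X_L = ωL = 6600 Ω
X_C = 1/(ωC) = 18800 Ω
Branch 1: Z₁ = R = 4130 Ω
Branch 2 (series LC): Z₂ = j(X_L − X_C) = −j12200 Ω
Parallel: Z = Z₁Z₂/(Z₁+Z₂), |Z| = 3910 Ω, ∠Z = -18.7°
I = V/|Z| = 110/3910 = 28.1 mA

28.1 mA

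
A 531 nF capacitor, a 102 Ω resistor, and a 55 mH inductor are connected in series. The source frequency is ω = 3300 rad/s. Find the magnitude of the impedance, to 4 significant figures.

402.3 Ω

X_L = ωL = 181.5 Ω
X_C = 1/(ωC) = 570.7 Ω
Net reactance X = X_L − X_C = -389.2 Ω
Z = 102.0 − j389.2 Ω
|Z| = √(102.0² + 389.2²) = 402.3 Ω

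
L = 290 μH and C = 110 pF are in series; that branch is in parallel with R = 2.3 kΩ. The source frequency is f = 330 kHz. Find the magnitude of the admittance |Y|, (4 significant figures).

ω = 2πf = 2.073e+06 rad/s
X_L = ωL = 601.3 Ω
X_C = 1/(ωC) = 4384 Ω
Branch 1: Z₁ = R = 2300 Ω
Branch 2 (series LC): Z₂ = j(X_L − X_C) = −j3783 Ω
Parallel: Z = Z₁Z₂/(Z₁+Z₂), |Z| = 1965 Ω, ∠Z = -31.30°
|Y| = 1/|Z| = 508.8 μS

508.8 μS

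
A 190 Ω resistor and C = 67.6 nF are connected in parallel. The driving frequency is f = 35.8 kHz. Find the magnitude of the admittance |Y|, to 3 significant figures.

16.1 mS

ω = 2πf = 224900 rad/s
X_C = 1/(ωC) = 65.8 Ω
Parallel: admittances add. Y = 1/R + jωC
Y = (0.00526 + j0.0152) S
|Y| = 0.0161 S → |Z| = 1/|Y| = 62.1 Ω, ∠Z = −∠Y = -70.9°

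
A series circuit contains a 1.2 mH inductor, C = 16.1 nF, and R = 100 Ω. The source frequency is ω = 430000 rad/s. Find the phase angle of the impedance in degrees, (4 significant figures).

X_L = ωL = 516.0 Ω
X_C = 1/(ωC) = 144.4 Ω
Net reactance X = X_L − X_C = 371.6 Ω
Z = 100.0 + j371.6 Ω
|Z| = √(100.0² + 371.6²) = 384.8 Ω
∠Z = arctan(371.6/100.0) = 74.94°

74.94°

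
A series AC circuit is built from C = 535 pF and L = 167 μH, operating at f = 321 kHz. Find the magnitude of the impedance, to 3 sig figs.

ω = 2πf = 2.017e+06 rad/s
X_L = ωL = 337 Ω
X_C = 1/(ωC) = 927 Ω
Net reactance X = X_L − X_C = -590 Ω
Z = − j590 Ω
|Z| = √(0² + 590²) = 590 Ω

590 Ω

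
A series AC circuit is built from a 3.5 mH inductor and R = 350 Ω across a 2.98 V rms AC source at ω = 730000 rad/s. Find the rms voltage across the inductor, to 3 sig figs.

2.95 V

X_L = ωL = 2560 Ω
Z = 350 + j2560 Ω
|Z| = √(350² + 2560²) = 2580 Ω
I = V/|Z| = 1.16 mA
V_L = I·|Z_L| = 0.00116 × 2560 = 2.95 V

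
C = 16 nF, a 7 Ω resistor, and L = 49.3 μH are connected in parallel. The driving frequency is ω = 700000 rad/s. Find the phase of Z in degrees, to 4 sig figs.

7.093°

X_L = ωL = 34.51 Ω
X_C = 1/(ωC) = 89.29 Ω
Parallel: admittances add. Y = 1/R + 1/(jωL) + jωC
Y = (0.1429 − j0.01778) S
|Y| = 0.1440 S → |Z| = 1/|Y| = 6.946 Ω, ∠Z = −∠Y = 7.093°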